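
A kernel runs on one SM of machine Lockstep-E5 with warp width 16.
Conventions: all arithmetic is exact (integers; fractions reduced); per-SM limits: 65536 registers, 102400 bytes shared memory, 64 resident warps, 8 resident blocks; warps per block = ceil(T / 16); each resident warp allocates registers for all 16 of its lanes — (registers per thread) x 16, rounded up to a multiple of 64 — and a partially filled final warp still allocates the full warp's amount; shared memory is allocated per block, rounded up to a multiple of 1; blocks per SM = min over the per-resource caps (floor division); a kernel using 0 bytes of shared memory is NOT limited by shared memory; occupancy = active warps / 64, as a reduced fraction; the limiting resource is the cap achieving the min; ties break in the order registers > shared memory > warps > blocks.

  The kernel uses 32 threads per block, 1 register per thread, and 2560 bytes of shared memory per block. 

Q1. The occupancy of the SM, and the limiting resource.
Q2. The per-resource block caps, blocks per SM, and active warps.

Answer: occupancy 1/4, limited by blocks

registers: 512 blocks
shared memory: 40 blocks
warps: 32 blocks
blocks: 8 blocks

Answer: 8 blocks, 16 active warps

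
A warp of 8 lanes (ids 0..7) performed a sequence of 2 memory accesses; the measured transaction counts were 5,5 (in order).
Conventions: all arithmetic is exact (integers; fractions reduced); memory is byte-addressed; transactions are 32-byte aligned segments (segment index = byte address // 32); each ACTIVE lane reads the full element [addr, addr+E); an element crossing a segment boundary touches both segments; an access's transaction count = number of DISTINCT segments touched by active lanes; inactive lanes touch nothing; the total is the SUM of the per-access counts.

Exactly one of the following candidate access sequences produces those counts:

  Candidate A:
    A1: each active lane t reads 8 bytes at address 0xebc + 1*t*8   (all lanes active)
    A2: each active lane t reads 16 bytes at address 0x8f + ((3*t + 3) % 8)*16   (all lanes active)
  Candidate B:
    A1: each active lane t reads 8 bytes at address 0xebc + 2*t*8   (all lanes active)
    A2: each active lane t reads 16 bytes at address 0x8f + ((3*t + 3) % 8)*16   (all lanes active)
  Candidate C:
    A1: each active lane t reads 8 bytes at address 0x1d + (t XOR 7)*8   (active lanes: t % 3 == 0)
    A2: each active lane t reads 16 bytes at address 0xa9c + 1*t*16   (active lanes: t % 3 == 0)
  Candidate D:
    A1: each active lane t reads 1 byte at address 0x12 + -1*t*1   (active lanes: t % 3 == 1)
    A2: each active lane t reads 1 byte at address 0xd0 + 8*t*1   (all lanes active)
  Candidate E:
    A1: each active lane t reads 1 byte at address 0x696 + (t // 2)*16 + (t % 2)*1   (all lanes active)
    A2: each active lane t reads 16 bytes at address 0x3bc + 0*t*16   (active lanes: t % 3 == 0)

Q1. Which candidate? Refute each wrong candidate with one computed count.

A: A1 gives 3 transactions, not 5
C: A1 gives 2 transactions, not 5
D: A1 gives 1 transaction, not 5
E: A1 gives 3 transactions, not 5
B: all counts match (5,5)

Answer: B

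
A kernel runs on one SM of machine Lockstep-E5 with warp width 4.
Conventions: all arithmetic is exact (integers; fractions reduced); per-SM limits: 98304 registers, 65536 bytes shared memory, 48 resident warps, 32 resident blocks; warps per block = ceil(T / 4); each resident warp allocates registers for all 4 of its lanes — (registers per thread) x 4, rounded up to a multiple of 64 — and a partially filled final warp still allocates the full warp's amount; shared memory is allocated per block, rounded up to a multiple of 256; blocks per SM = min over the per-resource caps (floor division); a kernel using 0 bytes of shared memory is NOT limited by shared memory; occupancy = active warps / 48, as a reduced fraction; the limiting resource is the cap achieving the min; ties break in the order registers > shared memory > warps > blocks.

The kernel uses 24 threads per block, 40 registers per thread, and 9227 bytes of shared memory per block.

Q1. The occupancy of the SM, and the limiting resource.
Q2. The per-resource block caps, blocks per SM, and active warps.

Answer: occupancy 3/4, limited by shared memory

registers: 85 blocks
shared memory: 6 blocks
warps: 8 blocks
blocks: 32 blocks

Answer: 6 blocks, 36 active warps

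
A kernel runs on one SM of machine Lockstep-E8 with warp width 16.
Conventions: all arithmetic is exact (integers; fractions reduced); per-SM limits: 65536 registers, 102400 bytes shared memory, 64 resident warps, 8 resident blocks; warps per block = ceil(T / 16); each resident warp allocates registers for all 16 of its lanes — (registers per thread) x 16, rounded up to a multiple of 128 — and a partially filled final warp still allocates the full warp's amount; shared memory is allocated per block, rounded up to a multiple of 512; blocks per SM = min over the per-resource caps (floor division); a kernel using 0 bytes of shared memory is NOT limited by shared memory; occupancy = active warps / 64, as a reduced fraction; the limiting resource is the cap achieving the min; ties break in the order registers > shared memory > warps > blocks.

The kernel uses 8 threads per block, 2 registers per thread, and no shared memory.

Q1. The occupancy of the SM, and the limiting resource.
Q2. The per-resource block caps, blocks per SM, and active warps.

Answer: occupancy 1/8, limited by blocks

registers: 512 blocks
shared memory: no limit (kernel uses none)
warps: 64 blocks
blocks: 8 blocks

Answer: 8 blocks, 8 active warps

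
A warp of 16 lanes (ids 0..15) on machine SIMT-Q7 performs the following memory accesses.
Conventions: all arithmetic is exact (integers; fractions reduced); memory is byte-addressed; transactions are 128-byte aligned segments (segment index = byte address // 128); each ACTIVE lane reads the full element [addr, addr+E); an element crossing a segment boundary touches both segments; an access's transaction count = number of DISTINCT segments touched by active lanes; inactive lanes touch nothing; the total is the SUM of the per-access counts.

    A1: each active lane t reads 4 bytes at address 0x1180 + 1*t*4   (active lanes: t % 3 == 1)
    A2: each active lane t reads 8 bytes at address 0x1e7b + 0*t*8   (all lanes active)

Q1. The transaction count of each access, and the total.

A1: 1 transaction
A2: 2 transactions

Answer: 1,2; total 3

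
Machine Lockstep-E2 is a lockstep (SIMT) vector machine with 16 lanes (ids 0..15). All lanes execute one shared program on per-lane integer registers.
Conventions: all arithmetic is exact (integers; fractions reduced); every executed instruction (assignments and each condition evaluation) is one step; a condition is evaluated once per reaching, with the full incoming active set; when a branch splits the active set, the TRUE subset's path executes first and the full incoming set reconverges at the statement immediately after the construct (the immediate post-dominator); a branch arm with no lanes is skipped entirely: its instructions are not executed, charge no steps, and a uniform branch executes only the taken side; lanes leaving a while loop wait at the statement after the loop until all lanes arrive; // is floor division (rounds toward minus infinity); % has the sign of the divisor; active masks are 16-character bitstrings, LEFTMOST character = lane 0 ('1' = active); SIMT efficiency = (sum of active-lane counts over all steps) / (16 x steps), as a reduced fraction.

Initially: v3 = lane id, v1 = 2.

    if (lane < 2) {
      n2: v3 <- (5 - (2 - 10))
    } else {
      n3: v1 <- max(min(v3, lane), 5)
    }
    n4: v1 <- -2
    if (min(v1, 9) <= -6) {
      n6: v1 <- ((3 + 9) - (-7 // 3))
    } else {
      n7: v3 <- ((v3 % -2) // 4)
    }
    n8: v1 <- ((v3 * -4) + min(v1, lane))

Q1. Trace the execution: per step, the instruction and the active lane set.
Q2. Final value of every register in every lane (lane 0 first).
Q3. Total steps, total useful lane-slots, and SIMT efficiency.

step 0: eval (lane < 2)              1111111111111111
step 1: v3 <- (5 - (2 - 10))         1100000000000000
step 2: v1 <- max(min(v3, lane), 5)  0011111111111111
step 3: v1 <- -2                     1111111111111111
step 4: eval (min(v1, 9) <= -6)      1111111111111111
step 5: v3 <- ((v3 % -2) // 4)       1111111111111111
step 6: v1 <- ((v3 * -4) + min(v1, lane)) 1111111111111111

Answer: 7 steps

v3: -1,-1,0,-1,0,-1,0,-1,0,-1,0,-1,0,-1,0,-1
v1: 2,2,-2,2,-2,2,-2,2,-2,2,-2,2,-2,2,-2,2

steps = 7; useful = 96; efficiency = 96/112 = 6/7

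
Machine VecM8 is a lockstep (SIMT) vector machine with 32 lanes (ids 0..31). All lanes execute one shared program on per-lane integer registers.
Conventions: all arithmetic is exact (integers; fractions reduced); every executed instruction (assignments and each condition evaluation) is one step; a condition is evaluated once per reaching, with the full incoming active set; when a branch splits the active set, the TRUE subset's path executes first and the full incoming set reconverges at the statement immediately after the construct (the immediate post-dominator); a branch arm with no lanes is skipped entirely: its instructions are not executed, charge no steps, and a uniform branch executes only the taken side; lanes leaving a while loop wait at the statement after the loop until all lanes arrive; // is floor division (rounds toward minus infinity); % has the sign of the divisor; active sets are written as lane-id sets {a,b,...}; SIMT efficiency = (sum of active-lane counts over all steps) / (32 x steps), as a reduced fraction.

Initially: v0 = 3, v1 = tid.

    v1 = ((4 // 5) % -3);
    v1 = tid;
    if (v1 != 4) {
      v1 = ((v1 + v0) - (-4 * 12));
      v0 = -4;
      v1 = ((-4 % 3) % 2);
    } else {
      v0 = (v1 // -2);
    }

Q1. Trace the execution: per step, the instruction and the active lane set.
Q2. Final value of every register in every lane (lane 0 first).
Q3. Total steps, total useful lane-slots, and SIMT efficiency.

step 0: v1 <- ((4 // 5) % -3)        {0,1,2,3,4,5,6,7,8,9,10,11,12,13,14,15,16,17,18,19,20,21,22,23,24,25,26,27,28,29,30,31}
step 1: v1 <- tid                    {0,1,2,3,4,5,6,7,8,9,10,11,12,13,14,15,16,17,18,19,20,21,22,23,24,25,26,27,28,29,30,31}
step 2: eval (v1 != 4)               {0,1,2,3,4,5,6,7,8,9,10,11,12,13,14,15,16,17,18,19,20,21,22,23,24,25,26,27,28,29,30,31}
step 3: v1 <- ((v1 + v0) - (-4 * 12)) {0,1,2,3,5,6,7,8,9,10,11,12,13,14,15,16,17,18,19,20,21,22,23,24,25,26,27,28,29,30,31}
step 4: v0 <- -4                     {0,1,2,3,5,6,7,8,9,10,11,12,13,14,15,16,17,18,19,20,21,22,23,24,25,26,27,28,29,30,31}
step 5: v1 <- ((-4 % 3) % 2)         {0,1,2,3,5,6,7,8,9,10,11,12,13,14,15,16,17,18,19,20,21,22,23,24,25,26,27,28,29,30,31}
step 6: v0 <- (v1 // -2)             {4}

Answer: 7 steps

v0: -4,-4,-4,-4,-2,-4,-4,-4,-4,-4,-4,-4,-4,-4,-4,-4,-4,-4,-4,-4,-4,-4,-4,-4,-4,-4,-4,-4,-4,-4,-4,-4
v1: 0,0,0,0,4,0,0,0,0,0,0,0,0,0,0,0,0,0,0,0,0,0,0,0,0,0,0,0,0,0,0,0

steps = 7; useful = 190; efficiency = 190/224 = 95/112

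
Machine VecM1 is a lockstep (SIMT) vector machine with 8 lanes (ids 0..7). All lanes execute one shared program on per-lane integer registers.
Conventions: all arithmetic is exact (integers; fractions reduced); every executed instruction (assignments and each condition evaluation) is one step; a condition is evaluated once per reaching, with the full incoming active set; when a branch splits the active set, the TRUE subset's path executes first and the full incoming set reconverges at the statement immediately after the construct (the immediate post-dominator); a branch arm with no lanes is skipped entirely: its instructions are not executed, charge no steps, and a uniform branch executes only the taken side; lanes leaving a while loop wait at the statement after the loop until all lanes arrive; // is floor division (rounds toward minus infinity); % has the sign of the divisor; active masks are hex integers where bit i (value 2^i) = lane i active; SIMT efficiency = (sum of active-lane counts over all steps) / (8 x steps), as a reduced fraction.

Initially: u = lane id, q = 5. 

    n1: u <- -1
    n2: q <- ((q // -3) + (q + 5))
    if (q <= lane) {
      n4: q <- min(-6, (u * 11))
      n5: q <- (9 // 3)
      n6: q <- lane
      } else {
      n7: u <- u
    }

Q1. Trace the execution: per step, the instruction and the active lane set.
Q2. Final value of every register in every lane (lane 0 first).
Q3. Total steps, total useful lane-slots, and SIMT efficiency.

step 0: u <- -1                      0xff
step 1: q <- ((q // -3) + (q + 5))   0xff
step 2: eval (q <= lane)             0xff
step 3: u <- u                       0xff

Answer: 4 steps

u: -1,-1,-1,-1,-1,-1,-1,-1
q: 8,8,8,8,8,8,8,8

steps = 4; useful = 32; efficiency = 32/32 = 1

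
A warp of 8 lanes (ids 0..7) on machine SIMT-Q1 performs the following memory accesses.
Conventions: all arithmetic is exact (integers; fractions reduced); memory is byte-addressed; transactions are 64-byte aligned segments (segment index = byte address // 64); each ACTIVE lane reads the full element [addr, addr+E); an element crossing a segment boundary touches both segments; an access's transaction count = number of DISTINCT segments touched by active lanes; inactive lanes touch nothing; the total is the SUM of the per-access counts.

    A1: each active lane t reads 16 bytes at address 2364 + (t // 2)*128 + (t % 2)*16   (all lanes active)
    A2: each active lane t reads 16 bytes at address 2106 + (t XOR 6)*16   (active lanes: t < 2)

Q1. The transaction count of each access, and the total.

A1: 8 transactions
A2: 1 transaction

Answer: 8,1; total 9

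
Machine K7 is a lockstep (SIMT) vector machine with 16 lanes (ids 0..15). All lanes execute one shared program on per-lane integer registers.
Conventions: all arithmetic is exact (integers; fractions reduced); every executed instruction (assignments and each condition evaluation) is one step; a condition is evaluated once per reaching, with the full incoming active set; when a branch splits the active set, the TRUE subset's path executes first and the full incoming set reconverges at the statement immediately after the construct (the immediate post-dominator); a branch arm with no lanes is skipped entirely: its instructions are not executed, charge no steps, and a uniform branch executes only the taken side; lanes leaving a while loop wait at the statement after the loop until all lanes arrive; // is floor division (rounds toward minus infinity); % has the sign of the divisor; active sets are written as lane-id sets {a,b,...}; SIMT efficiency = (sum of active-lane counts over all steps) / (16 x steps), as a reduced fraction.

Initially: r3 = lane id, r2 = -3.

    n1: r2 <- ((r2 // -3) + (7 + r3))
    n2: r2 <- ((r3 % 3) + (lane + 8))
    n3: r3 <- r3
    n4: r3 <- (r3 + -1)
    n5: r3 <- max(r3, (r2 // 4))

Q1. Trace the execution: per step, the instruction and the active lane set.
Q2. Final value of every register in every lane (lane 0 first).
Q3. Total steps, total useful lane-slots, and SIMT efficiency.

step 0: r2 <- ((r2 // -3) + (7 + r3)) {0,1,2,3,4,5,6,7,8,9,10,11,12,13,14,15}
step 1: r2 <- ((r3 % 3) + (lane + 8)) {0,1,2,3,4,5,6,7,8,9,10,11,12,13,14,15}
step 2: r3 <- r3                     {0,1,2,3,4,5,6,7,8,9,10,11,12,13,14,15}
step 3: r3 <- (r3 + -1)              {0,1,2,3,4,5,6,7,8,9,10,11,12,13,14,15}
step 4: r3 <- max(r3, (r2 // 4))     {0,1,2,3,4,5,6,7,8,9,10,11,12,13,14,15}

Answer: 5 steps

r3: 2,2,3,2,3,4,5,6,7,8,9,10,11,12,13,14
r2: 8,10,12,11,13,15,14,16,18,17,19,21,20,22,24,23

steps = 5; useful = 80; efficiency = 80/80 = 1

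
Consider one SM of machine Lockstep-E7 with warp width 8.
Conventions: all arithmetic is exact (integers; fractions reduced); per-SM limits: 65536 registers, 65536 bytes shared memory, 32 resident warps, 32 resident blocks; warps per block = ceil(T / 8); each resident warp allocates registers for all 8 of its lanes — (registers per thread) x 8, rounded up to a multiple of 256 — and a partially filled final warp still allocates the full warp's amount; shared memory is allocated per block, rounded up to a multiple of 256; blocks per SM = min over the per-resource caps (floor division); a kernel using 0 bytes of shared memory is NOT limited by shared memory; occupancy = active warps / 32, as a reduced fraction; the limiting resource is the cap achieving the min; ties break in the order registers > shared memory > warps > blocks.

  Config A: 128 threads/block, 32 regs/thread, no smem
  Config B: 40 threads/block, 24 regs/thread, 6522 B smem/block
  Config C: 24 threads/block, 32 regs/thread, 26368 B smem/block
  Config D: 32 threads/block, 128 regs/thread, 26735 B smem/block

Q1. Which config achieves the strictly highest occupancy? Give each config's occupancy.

occupancies: A 1, B 15/16, C 3/16, D 1/4

Answer: A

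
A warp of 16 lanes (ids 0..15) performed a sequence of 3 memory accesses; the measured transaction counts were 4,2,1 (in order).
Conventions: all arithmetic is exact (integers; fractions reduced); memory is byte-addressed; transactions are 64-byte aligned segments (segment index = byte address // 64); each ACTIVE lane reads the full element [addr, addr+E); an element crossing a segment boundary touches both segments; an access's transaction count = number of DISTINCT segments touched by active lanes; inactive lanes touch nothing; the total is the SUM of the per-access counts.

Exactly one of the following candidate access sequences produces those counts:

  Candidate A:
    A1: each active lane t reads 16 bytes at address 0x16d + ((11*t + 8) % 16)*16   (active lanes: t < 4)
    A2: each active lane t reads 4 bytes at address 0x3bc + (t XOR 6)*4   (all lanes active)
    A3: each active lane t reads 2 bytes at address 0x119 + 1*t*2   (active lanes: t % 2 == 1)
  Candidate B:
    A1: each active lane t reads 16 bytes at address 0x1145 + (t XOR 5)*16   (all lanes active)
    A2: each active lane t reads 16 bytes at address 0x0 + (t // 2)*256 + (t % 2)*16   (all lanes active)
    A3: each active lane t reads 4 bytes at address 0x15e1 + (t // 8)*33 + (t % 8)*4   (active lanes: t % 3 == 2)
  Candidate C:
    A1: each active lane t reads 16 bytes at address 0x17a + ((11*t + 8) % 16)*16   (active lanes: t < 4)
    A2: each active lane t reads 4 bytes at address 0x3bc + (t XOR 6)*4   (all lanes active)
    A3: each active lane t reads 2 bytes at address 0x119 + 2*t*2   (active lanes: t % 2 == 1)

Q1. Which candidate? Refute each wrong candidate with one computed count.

B: A1 gives 5 transactions, not 4
C: A3 gives 2 transactions, not 1
A: all counts match (4,2,1)

Answer: A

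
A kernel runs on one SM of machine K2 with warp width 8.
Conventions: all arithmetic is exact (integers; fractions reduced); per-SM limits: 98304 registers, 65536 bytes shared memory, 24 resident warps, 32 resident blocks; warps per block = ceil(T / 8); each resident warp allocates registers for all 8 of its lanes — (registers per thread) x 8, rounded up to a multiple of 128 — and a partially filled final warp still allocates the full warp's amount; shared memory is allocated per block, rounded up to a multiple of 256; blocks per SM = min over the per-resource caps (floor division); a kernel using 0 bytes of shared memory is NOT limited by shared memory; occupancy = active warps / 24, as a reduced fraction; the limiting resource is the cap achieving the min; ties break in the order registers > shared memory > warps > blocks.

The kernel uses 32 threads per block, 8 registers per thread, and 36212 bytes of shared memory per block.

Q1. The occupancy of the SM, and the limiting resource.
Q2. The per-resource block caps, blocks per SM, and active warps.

Answer: occupancy 1/6, limited by shared memory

registers: 192 blocks
shared memory: 1 block
warps: 6 blocks
blocks: 32 blocks

Answer: 1 block, 4 active warps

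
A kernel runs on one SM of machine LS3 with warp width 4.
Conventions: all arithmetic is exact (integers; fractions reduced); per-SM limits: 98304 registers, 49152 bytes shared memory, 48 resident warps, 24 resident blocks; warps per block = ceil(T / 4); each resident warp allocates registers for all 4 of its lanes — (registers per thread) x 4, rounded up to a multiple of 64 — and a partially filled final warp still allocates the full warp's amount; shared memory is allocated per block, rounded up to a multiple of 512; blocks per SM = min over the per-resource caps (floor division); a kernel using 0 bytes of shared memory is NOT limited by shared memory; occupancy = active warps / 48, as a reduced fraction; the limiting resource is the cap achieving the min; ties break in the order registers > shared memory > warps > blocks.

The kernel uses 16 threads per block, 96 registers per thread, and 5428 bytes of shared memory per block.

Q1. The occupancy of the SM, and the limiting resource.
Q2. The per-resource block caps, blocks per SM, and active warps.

Answer: occupancy 2/3, limited by shared memory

registers: 64 blocks
shared memory: 8 blocks
warps: 12 blocks
blocks: 24 blocks

Answer: 8 blocks, 32 active warps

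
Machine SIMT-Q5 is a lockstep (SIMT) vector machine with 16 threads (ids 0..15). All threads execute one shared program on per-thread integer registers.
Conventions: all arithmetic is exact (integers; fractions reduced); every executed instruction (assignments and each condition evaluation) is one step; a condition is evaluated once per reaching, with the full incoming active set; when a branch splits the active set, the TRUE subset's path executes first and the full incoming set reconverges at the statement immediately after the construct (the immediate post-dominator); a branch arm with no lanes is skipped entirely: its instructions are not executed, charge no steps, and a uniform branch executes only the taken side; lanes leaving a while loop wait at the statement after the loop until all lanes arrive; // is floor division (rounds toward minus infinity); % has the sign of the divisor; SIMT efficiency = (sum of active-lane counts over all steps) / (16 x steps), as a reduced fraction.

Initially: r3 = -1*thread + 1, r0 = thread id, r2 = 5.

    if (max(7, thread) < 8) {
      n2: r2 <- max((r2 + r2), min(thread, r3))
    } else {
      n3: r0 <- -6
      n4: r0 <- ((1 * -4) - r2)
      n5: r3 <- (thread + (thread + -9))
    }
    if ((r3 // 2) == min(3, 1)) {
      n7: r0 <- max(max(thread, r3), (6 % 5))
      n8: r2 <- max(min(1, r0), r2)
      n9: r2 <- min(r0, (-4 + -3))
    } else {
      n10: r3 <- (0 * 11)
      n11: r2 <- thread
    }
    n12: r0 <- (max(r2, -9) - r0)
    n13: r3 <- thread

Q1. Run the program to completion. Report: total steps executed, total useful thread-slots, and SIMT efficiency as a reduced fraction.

Answer: 10 steps, 128 useful, 4/5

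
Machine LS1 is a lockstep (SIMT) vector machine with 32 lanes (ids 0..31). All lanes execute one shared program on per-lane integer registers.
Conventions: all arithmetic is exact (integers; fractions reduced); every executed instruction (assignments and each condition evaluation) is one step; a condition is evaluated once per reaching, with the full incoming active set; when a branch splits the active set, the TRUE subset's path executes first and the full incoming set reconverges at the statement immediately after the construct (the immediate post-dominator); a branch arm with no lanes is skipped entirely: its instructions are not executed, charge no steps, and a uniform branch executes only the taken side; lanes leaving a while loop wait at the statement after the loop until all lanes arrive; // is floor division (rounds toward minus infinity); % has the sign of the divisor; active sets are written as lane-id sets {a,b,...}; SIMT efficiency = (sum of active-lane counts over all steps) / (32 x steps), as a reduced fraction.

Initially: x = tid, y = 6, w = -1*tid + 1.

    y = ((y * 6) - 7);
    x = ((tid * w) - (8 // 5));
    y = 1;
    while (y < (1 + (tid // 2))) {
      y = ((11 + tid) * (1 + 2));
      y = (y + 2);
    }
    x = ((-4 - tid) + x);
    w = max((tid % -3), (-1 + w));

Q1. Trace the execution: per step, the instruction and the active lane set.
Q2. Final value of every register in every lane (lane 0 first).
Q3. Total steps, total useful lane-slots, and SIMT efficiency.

step 0: y <- ((y * 6) - 7)           {0,1,2,3,4,5,6,7,8,9,10,11,12,13,14,15,16,17,18,19,20,21,22,23,24,25,26,27,28,29,30,31}
step 1: x <- ((tid * w) - (8 // 5))  {0,1,2,3,4,5,6,7,8,9,10,11,12,13,14,15,16,17,18,19,20,21,22,23,24,25,26,27,28,29,30,31}
step 2: y <- 1                       {0,1,2,3,4,5,6,7,8,9,10,11,12,13,14,15,16,17,18,19,20,21,22,23,24,25,26,27,28,29,30,31}
step 3: eval (y < (1 + (tid // 2)))  {0,1,2,3,4,5,6,7,8,9,10,11,12,13,14,15,16,17,18,19,20,21,22,23,24,25,26,27,28,29,30,31}
step 4: y <- ((11 + tid) * (1 + 2))  {2,3,4,5,6,7,8,9,10,11,12,13,14,15,16,17,18,19,20,21,22,23,24,25,26,27,28,29,30,31}
step 5: y <- (y + 2)                 {2,3,4,5,6,7,8,9,10,11,12,13,14,15,16,17,18,19,20,21,22,23,24,25,26,27,28,29,30,31}
step 6: eval (y < (1 + (tid // 2)))  {2,3,4,5,6,7,8,9,10,11,12,13,14,15,16,17,18,19,20,21,22,23,24,25,26,27,28,29,30,31}
step 7: x <- ((-4 - tid) + x)        {0,1,2,3,4,5,6,7,8,9,10,11,12,13,14,15,16,17,18,19,20,21,22,23,24,25,26,27,28,29,30,31}
step 8: w <- max((tid % -3), (-1 + w)) {0,1,2,3,4,5,6,7,8,9,10,11,12,13,14,15,16,17,18,19,20,21,22,23,24,25,26,27,28,29,30,31}

Answer: 9 steps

x: -5,-6,-9,-14,-21,-30,-41,-54,-69,-86,-105,-126,-149,-174,-201,-230,-261,-294,-329,-366,-405,-446,-489,-534,-581,-630,-681,-734,-789,-846,-905,-966
y: 1,1,41,44,47,50,53,56,59,62,65,68,71,74,77,80,83,86,89,92,95,98,101,104,107,110,113,116,119,122,125,128
w: 0,-1,-1,0,-2,-1,0,-2,-1,0,-2,-1,0,-2,-1,0,-2,-1,0,-2,-1,0,-2,-1,0,-2,-1,0,-2,-1,0,-2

steps = 9; useful = 282; efficiency = 282/288 = 47/48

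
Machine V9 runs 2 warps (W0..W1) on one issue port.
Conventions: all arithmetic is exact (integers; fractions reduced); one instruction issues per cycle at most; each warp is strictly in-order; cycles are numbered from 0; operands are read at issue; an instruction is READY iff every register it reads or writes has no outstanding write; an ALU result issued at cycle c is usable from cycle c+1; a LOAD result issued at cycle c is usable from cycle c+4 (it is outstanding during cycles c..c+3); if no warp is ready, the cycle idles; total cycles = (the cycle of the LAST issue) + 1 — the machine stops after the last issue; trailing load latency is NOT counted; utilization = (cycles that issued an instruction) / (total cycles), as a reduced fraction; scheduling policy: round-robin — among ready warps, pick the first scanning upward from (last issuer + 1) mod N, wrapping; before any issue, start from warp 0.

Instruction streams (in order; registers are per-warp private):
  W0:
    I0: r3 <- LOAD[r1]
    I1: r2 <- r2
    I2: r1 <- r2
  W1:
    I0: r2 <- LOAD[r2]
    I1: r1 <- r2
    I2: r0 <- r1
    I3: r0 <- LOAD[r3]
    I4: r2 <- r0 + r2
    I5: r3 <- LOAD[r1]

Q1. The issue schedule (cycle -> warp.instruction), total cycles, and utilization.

cycle 0: W0.I0
cycle 1: W1.I0
cycle 2: W0.I1
cycle 3: W0.I2
cycle 4: idle
cycle 5: W1.I1
cycle 6: W1.I2
cycle 7: W1.I3
cycle 8: idle
cycle 9: idle
cycle 10: idle
cycle 11: W1.I4
cycle 12: W1.I5

Answer: 13 cycles, utilization 9/13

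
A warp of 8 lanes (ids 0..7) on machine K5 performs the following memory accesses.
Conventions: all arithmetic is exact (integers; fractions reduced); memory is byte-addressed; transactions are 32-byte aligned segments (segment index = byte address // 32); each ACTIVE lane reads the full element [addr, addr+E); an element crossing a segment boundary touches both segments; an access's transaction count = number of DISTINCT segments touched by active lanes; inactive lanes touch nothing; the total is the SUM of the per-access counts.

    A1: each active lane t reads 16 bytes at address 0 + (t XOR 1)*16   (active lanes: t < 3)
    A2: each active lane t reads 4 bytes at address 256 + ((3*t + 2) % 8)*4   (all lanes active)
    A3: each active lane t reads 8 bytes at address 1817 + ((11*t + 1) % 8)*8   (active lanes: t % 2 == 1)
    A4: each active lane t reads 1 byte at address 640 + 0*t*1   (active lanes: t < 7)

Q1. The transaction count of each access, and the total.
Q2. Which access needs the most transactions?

A1: 2 transactions
A2: 1 transaction
A3: 3 transactions
A4: 1 transaction

Answer: 2,1,3,1; total 7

Answer: A3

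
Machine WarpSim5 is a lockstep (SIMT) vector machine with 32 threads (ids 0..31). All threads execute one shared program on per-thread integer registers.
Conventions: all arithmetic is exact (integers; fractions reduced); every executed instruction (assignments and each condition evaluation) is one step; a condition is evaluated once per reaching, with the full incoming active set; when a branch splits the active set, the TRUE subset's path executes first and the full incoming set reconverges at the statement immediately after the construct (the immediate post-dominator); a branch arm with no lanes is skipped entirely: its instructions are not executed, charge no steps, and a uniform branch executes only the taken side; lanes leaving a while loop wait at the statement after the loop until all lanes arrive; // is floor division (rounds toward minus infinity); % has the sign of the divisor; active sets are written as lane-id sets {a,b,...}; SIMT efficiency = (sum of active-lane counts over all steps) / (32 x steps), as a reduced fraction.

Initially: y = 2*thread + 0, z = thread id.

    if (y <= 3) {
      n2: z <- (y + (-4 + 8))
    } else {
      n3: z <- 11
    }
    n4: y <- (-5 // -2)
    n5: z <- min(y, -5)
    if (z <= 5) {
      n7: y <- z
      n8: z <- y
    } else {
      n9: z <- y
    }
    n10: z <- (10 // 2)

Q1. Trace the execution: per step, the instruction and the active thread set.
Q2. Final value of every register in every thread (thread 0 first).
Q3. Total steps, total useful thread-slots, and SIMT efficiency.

step 0: eval (y <= 3)                {0,1,2,3,4,5,6,7,8,9,10,11,12,13,14,15,16,17,18,19,20,21,22,23,24,25,26,27,28,29,30,31}
step 1: z <- (y + (-4 + 8))          {0,1}
step 2: z <- 11                      {2,3,4,5,6,7,8,9,10,11,12,13,14,15,16,17,18,19,20,21,22,23,24,25,26,27,28,29,30,31}
step 3: y <- (-5 // -2)              {0,1,2,3,4,5,6,7,8,9,10,11,12,13,14,15,16,17,18,19,20,21,22,23,24,25,26,27,28,29,30,31}
step 4: z <- min(y, -5)              {0,1,2,3,4,5,6,7,8,9,10,11,12,13,14,15,16,17,18,19,20,21,22,23,24,25,26,27,28,29,30,31}
step 5: eval (z <= 5)                {0,1,2,3,4,5,6,7,8,9,10,11,12,13,14,15,16,17,18,19,20,21,22,23,24,25,26,27,28,29,30,31}
step 6: y <- z                       {0,1,2,3,4,5,6,7,8,9,10,11,12,13,14,15,16,17,18,19,20,21,22,23,24,25,26,27,28,29,30,31}
step 7: z <- y                       {0,1,2,3,4,5,6,7,8,9,10,11,12,13,14,15,16,17,18,19,20,21,22,23,24,25,26,27,28,29,30,31}
step 8: z <- (10 // 2)               {0,1,2,3,4,5,6,7,8,9,10,11,12,13,14,15,16,17,18,19,20,21,22,23,24,25,26,27,28,29,30,31}

Answer: 9 steps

y: -5,-5,-5,-5,-5,-5,-5,-5,-5,-5,-5,-5,-5,-5,-5,-5,-5,-5,-5,-5,-5,-5,-5,-5,-5,-5,-5,-5,-5,-5,-5,-5
z: 5,5,5,5,5,5,5,5,5,5,5,5,5,5,5,5,5,5,5,5,5,5,5,5,5,5,5,5,5,5,5,5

steps = 9; useful = 256; efficiency = 256/288 = 8/9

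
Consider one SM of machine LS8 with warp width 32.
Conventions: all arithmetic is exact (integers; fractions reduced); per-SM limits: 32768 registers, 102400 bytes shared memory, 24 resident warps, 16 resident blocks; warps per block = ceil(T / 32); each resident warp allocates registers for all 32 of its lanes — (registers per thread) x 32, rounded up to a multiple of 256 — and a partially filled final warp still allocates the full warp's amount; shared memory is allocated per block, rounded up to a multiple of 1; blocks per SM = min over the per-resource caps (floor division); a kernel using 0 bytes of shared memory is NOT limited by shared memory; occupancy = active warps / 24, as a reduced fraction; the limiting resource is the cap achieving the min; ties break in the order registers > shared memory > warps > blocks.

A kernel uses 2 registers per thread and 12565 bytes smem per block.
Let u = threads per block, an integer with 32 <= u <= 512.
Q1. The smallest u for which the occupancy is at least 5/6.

Answer: u = 65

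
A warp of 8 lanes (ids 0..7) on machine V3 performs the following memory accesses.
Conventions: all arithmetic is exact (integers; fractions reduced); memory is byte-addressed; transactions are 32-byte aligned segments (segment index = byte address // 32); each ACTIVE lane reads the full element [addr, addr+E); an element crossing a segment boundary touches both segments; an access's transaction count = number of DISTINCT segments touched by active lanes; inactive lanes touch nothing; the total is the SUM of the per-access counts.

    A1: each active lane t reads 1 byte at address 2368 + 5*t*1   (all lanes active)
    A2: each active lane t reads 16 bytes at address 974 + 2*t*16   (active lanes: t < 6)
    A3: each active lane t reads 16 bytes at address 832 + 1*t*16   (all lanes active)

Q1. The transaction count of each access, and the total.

A1: 2 transactions
A2: 6 transactions
A3: 4 transactions

Answer: 2,6,4; total 12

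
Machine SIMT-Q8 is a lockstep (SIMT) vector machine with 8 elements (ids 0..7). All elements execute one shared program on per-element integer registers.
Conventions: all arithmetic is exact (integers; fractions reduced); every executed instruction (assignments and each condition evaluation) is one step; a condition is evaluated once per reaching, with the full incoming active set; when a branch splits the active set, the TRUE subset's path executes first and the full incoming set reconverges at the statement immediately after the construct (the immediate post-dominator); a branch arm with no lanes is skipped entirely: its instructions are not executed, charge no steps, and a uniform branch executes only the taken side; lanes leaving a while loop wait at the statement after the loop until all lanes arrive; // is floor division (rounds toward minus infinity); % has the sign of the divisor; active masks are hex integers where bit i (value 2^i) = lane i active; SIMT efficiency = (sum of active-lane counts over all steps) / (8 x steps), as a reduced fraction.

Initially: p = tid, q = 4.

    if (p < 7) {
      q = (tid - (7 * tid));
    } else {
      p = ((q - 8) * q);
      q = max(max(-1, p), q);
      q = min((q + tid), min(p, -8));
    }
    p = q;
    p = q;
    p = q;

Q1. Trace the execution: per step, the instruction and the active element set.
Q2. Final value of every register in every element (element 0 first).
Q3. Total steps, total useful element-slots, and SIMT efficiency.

step 0: eval (p < 7)                 0xff
step 1: q <- (tid - (7 * tid))       0x7f
step 2: p <- ((q - 8) * q)           0x80
step 3: q <- max(max(-1, p), q)      0x80
step 4: q <- min((q + tid), min(p, -8)) 0x80
step 5: p <- q                       0xff
step 6: p <- q                       0xff
step 7: p <- q                       0xff

Answer: 8 steps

p: 0,-6,-12,-18,-24,-30,-36,-16
q: 0,-6,-12,-18,-24,-30,-36,-16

steps = 8; useful = 42; efficiency = 42/64 = 21/32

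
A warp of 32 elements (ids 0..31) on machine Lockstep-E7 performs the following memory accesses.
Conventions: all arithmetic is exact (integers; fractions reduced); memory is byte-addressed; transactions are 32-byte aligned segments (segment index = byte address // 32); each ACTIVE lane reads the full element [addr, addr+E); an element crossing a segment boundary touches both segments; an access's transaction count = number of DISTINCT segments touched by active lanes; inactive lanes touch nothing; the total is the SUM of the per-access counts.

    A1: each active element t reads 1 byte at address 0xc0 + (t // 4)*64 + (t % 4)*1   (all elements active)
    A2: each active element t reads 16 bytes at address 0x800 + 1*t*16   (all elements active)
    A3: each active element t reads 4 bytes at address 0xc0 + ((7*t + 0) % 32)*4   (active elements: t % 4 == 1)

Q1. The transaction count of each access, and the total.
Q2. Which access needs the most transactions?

A1: 8 transactions
A2: 16 transactions
A3: 4 transactions

Answer: 8,16,4; total 28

Answer: A2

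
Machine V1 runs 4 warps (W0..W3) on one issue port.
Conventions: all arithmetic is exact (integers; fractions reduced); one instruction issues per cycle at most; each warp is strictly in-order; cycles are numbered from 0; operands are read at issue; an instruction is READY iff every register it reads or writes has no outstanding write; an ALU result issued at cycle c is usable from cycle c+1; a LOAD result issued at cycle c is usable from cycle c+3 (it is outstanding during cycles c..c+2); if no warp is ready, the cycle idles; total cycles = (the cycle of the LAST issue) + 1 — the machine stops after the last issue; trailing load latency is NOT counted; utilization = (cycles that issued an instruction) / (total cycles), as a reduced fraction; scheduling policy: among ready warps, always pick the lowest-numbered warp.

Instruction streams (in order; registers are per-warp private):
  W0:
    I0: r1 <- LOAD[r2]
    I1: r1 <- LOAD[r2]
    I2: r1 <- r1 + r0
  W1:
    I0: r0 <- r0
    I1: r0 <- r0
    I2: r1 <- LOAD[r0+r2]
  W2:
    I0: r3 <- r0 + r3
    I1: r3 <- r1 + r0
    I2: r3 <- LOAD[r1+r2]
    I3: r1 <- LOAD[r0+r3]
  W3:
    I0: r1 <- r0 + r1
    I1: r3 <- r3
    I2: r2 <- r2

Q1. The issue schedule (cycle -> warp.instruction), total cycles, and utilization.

cycle 0: W0.I0
cycle 1: W1.I0
cycle 2: W1.I1
cycle 3: W0.I1
cycle 4: W1.I2
cycle 5: W2.I0
cycle 6: W0.I2
cycle 7: W2.I1
cycle 8: W2.I2
cycle 9: W3.I0
cycle 10: W3.I1
cycle 11: W2.I3
cycle 12: W3.I2

Answer: 13 cycles, utilization 1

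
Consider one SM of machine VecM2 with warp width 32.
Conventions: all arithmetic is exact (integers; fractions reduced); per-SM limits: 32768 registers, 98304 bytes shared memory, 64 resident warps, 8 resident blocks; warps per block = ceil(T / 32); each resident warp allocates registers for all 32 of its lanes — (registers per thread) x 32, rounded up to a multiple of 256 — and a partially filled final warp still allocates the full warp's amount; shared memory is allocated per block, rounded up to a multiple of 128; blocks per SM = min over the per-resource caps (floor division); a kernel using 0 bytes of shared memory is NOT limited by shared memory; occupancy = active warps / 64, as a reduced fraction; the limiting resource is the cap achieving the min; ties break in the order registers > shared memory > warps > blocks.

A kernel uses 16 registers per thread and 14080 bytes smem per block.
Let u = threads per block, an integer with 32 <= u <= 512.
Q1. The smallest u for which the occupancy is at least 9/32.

Answer: u = 65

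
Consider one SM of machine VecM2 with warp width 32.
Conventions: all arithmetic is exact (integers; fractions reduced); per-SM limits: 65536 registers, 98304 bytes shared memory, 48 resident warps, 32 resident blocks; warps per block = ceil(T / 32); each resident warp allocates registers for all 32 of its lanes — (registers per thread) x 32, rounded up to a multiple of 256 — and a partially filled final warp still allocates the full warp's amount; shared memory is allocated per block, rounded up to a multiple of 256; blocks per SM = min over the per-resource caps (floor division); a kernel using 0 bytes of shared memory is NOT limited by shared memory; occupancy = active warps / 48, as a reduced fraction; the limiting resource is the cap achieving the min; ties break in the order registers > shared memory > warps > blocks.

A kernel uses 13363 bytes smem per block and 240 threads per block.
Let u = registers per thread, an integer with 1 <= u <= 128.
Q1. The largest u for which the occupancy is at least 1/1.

Answer: u = 40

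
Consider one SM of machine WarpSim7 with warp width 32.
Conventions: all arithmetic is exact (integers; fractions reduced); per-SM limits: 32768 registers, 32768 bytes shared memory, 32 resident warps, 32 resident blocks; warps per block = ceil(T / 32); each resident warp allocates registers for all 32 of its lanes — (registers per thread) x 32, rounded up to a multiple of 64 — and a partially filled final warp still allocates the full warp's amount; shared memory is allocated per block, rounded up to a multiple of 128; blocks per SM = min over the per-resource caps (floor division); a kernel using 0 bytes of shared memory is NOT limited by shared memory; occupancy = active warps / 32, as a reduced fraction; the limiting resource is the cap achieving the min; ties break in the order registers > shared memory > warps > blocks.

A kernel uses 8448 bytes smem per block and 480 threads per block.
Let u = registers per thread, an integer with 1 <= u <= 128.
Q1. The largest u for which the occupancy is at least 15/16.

Answer: u = 34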